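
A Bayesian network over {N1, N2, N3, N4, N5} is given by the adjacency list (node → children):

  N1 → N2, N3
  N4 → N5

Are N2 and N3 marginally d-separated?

No — N2 and N3 are not d-separated given ∅.

The only undirected path from N2 to N3 is:
Path 1: N2 ← N1 → N3
  N1 is a fork and N1 is not conditioned on — no node blocks this path, so it is active.
At least one path is unblocked, so d-separation fails.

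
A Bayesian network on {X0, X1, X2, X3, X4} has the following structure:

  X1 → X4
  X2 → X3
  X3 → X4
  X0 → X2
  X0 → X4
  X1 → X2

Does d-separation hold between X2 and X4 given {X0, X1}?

Enumerating the 3 paths from X2 to X4 and testing each for blocking by {X0, X1}:
  1. X2 ← X1 → X4 — X1:fork[blocks] ⇒ blocked
  2. X2 ← X0 → X4 — X0:fork[blocks] ⇒ blocked
  3. X2 → X3 → X4 — X3:chain[open] ⇒ active
Since the path X2 → X3 → X4 is active, X2 and X4 are not d-separated given {X0, X1}.

No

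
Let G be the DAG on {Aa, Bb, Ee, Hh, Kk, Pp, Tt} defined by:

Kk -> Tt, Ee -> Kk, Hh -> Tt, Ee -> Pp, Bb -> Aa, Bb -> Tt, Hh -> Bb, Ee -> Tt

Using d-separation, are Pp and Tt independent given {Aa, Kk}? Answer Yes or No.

There are 2 undirected paths between Pp and Tt; checking each against the conditioning set {Aa, Kk}:
Path 1: Pp ← Ee → Tt
  Ee is a fork and Ee is not conditioned on — no node blocks this path, so it is active.
Path 2: Pp ← Ee → Kk → Tt
  Kk is a chain here and Kk is conditioned on, so the path is blocked at Kk.
Since the path Pp ← Ee → Tt is active, Pp and Tt are not d-separated given {Aa, Kk}.

No — Pp and Tt are not d-separated given {Aa, Kk}.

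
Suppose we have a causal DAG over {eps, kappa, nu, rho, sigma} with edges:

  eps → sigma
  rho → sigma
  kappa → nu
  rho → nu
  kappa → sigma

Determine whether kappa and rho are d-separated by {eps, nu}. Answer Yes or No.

Enumerating the 2 paths from kappa to rho and testing each for blocking by {eps, nu}:
  1. kappa → nu ← rho — nu:collider[open] ⇒ active
  2. kappa → sigma ← rho — sigma:collider[blocks] ⇒ blocked
Because an active path exists, kappa and rho are not d-separated.

No — kappa and rho are not d-separated given {eps, nu}.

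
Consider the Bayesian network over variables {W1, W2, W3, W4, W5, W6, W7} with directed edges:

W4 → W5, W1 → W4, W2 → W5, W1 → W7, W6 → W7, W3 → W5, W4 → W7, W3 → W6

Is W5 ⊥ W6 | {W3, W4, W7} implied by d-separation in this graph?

Enumerating the 3 paths from W5 to W6 and testing each for blocking by {W3, W4, W7}:
Path 1: W5 ← W3 → W6
  W3 is a fork here and W3 is conditioned on, so the path is blocked at W3.
Path 2: W5 ← W4 → W7 ← W6
  W4 is a fork here and W4 is conditioned on, so the path is blocked at W4.
Path 3: W5 ← W4 ← W1 → W7 ← W6
  W4 is a chain here and W4 is conditioned on, so the path is blocked at W4.
All paths are blocked; W5 ⊥ W6 | {W3, W4, W7} holds.

Yes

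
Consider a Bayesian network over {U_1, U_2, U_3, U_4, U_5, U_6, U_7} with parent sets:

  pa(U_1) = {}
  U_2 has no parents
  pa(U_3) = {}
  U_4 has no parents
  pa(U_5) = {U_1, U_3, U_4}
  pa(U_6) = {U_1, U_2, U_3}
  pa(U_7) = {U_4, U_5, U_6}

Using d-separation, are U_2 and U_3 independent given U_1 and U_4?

Yes — U_2 and U_3 are d-separated given {U_1, U_4}.

Enumerating the 4 paths from U_2 to U_3 and testing each for blocking by {U_1, U_4}:
Path 1: U_2 → U_6 → U_7 ← U_5 ← U_3
  U_7 is a collider here and neither U_7 nor any of its descendants is conditioned on, so the collider stays closed — the path is blocked at U_7.
Path 2: U_2 → U_6 → U_7 ← U_4 → U_5 ← U_3
  U_7 is a collider here and neither U_7 nor any of its descendants is conditioned on, so the collider stays closed — the path is blocked at U_7.
Path 3: U_2 → U_6 ← U_3
  U_6 is a collider here and neither U_6 nor any of its descendants is conditioned on, so the collider stays closed — the path is blocked at U_6.
Path 4: U_2 → U_6 ← U_1 → U_5 ← U_3
  U_6 is a collider here and neither U_6 nor any of its descendants is conditioned on, so the collider stays closed — the path is blocked at U_6.
Since every path is blocked, d-separation holds.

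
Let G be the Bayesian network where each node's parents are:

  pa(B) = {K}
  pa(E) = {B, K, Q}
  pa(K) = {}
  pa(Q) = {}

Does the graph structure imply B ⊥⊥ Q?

Enumerating the 2 paths from B to Q and testing each for blocking by ∅:
Path 1: B → E ← Q
  E is a collider here and neither E nor any of its descendants is conditioned on, so the collider stays closed — the path is blocked at E.
Path 2: B ← K → E ← Q
  E is a collider here and neither E nor any of its descendants is conditioned on, so the collider stays closed — the path is blocked at E.
All paths are blocked; B ⊥ Q | ∅ holds.

Yes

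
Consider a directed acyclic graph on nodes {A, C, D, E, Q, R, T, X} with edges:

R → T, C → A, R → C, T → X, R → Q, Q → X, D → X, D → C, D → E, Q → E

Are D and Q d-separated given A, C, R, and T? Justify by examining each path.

Yes

We examine all 5 paths between D and Q:
Path 1: D → C ← R → T → X ← Q
  R is a fork here and R is conditioned on, so the path is blocked at R.
Path 2: D → C ← R → Q
  R is a fork here and R is conditioned on, so the path is blocked at R.
Path 3: D → X ← T ← R → Q
  X is a collider here and neither X nor any of its descendants is conditioned on, so the collider stays closed — the path is blocked at X.
Path 4: D → X ← Q
  X is a collider here and neither X nor any of its descendants is conditioned on, so the collider stays closed — the path is blocked at X.
Path 5: D → E ← Q
  E is a collider here and neither E nor any of its descendants is conditioned on, so the collider stays closed — the path is blocked at E.
Since every path is blocked, d-separation holds.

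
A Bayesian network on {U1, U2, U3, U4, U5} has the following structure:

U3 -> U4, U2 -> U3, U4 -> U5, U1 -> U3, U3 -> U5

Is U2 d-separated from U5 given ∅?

2 paths connect U2 and U5; each must be blocked for d-separation to hold:
Path 1: U2 → U3 → U5
  U3 is a chain and U3 is not conditioned on — no node blocks this path, so it is active.
Path 2: U2 → U3 → U4 → U5
  U3 is a chain and U3 is not conditioned on; U4 is a chain and U4 is not conditioned on — no node blocks this path, so it is active.
At least one path is unblocked, so d-separation fails.

No — U2 and U5 are not d-separated given ∅.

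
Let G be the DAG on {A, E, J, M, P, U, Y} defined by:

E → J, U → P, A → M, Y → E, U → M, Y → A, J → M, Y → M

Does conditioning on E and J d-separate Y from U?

3 paths connect Y and U; each must be blocked for d-separation to hold:
  1. Y → A → M ← U — A:chain[open]; M:collider[blocks] ⇒ blocked
  2. Y → M ← U — M:collider[blocks] ⇒ blocked
  3. Y → E → J → M ← U — E:chain[blocks]; J:chain[blocks]; M:collider[blocks] ⇒ blocked
Since every path is blocked, d-separation holds.

Yes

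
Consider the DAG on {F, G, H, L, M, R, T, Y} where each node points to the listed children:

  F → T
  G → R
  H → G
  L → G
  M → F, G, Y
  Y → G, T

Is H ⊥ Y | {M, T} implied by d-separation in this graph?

Yes — H and Y are d-separated given {M, T}.

We examine all 3 paths between H and Y:
Path 1: H → G ← M → F → T ← Y
  G is a collider here and neither G nor any of its descendants is conditioned on, so the collider stays closed — the path is blocked at G.
Path 2: H → G ← M → Y
  G is a collider here and neither G nor any of its descendants is conditioned on, so the collider stays closed — the path is blocked at G.
Path 3: H → G ← Y
  G is a collider here and neither G nor any of its descendants is conditioned on, so the collider stays closed — the path is blocked at G.
Every path is blocked, so H and Y are d-separated given {M, T}.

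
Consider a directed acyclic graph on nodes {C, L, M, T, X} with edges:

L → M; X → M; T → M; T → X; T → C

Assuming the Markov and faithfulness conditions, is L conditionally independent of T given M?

We examine all 2 paths between L and T:
  1. L → M ← T — M:collider[open] ⇒ active
  2. L → M ← X ← T — M:collider[open]; X:chain[open] ⇒ active
Because an active path exists, L and T are not d-separated.

No — L and T are not d-separated given {M}.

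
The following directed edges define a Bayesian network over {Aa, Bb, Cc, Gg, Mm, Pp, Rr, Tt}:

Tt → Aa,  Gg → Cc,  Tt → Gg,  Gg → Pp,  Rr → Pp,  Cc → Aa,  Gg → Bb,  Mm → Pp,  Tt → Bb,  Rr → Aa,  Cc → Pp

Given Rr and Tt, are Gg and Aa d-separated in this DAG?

No

We examine all 6 paths between Gg and Aa:
Path 1: Gg ← Tt → Aa
  Tt is a fork here and Tt is conditioned on, so the path is blocked at Tt.
Path 2: Gg → Pp ← Rr → Aa
  Pp is a collider here and neither Pp nor any of its descendants is conditioned on, so the collider stays closed — the path is blocked at Pp.
Path 3: Gg → Pp ← Cc → Aa
  Pp is a collider here and neither Pp nor any of its descendants is conditioned on, so the collider stays closed — the path is blocked at Pp.
Path 4: Gg → Cc → Pp ← Rr → Aa
  Pp is a collider here and neither Pp nor any of its descendants is conditioned on, so the collider stays closed — the path is blocked at Pp.
Path 5: Gg → Cc → Aa
  Cc is a chain and Cc is not conditioned on — no node blocks this path, so it is active.
Path 6: Gg → Bb ← Tt → Aa
  Bb is a collider here and neither Bb nor any of its descendants is conditioned on, so the collider stays closed — the path is blocked at Bb.
Because an active path exists, Gg and Aa are not d-separated.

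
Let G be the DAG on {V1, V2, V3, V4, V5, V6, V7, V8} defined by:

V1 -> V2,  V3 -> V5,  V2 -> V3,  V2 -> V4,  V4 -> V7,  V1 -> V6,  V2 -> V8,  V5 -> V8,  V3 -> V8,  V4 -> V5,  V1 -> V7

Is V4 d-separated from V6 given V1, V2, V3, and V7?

6 paths connect V4 and V6; each must be blocked for d-separation to hold:
Path 1: V4 ← V2 ← V1 → V6
  V2 is a chain here and V2 is conditioned on, so the path is blocked at V2.
Path 2: V4 → V7 ← V1 → V6
  V1 is a fork here and V1 is conditioned on, so the path is blocked at V1.
Path 3: V4 → V5 ← V3 ← V2 ← V1 → V6
  V5 is a collider here and neither V5 nor any of its descendants is conditioned on, so the collider stays closed — the path is blocked at V5.
Path 4: V4 → V5 ← V3 → V8 ← V2 ← V1 → V6
  V5 is a collider here and neither V5 nor any of its descendants is conditioned on, so the collider stays closed — the path is blocked at V5.
Path 5: V4 → V5 → V8 ← V2 ← V1 → V6
  V8 is a collider here and neither V8 nor any of its descendants is conditioned on, so the collider stays closed — the path is blocked at V8.
Path 6: V4 → V5 → V8 ← V3 ← V2 ← V1 → V6
  V8 is a collider here and neither V8 nor any of its descendants is conditioned on, so the collider stays closed — the path is blocked at V8.
Since every path is blocked, d-separation holds.

Yes — V4 and V6 are d-separated given {V1, V2, V3, V7}.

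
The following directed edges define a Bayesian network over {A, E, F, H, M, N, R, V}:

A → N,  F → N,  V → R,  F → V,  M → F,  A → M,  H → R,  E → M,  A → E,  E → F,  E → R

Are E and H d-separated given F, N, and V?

6 paths connect E and H; each must be blocked for d-separation to hold:
Path 1: E → F → V → R ← H
  F is a chain here and F is conditioned on, so the path is blocked at F.
Path 2: E ← A → M → F → V → R ← H
  F is a chain here and F is conditioned on, so the path is blocked at F.
Path 3: E ← A → N ← F → V → R ← H
  F is a fork here and F is conditioned on, so the path is blocked at F.
Path 4: E → R ← H
  R is a collider here and neither R nor any of its descendants is conditioned on, so the collider stays closed — the path is blocked at R.
Path 5: E → M → F → V → R ← H
  F is a chain here and F is conditioned on, so the path is blocked at F.
Path 6: E → M ← A → N ← F → V → R ← H
  F is a fork here and F is conditioned on, so the path is blocked at F.
Since every path is blocked, d-separation holds.

Yes — E and H are d-separated given {F, N, V}.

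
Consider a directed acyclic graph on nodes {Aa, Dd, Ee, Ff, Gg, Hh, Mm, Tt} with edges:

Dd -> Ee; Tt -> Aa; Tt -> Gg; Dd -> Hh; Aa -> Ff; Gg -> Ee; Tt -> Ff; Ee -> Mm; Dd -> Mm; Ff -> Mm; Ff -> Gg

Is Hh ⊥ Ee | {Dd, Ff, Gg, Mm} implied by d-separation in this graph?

Yes

Enumerating the 5 paths from Hh to Ee and testing each for blocking by {Dd, Ff, Gg, Mm}:
Path 1: Hh ← Dd → Ee
  Dd is a fork here and Dd is conditioned on, so the path is blocked at Dd.
Path 2: Hh ← Dd → Mm ← Ee
  Dd is a fork here and Dd is conditioned on, so the path is blocked at Dd.
Path 3: Hh ← Dd → Mm ← Ff → Gg → Ee
  Dd is a fork here and Dd is conditioned on, so the path is blocked at Dd.
Path 4: Hh ← Dd → Mm ← Ff ← Tt → Gg → Ee
  Dd is a fork here and Dd is conditioned on, so the path is blocked at Dd.
Path 5: Hh ← Dd → Mm ← Ff ← Aa ← Tt → Gg → Ee
  Dd is a fork here and Dd is conditioned on, so the path is blocked at Dd.
Since every path is blocked, d-separation holds.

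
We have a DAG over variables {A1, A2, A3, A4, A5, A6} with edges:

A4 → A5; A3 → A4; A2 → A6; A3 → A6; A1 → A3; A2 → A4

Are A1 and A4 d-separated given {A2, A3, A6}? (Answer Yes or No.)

Yes

2 paths connect A1 and A4; each must be blocked for d-separation to hold:
Path 1: A1 → A3 → A6 ← A2 → A4
  A3 is a chain here and A3 is conditioned on, so the path is blocked at A3.
Path 2: A1 → A3 → A4
  A3 is a chain here and A3 is conditioned on, so the path is blocked at A3.
Since every path is blocked, d-separation holds.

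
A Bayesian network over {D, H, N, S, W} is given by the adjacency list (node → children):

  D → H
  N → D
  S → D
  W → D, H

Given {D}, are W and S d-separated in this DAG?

No — W and S are not d-separated given {D}.

There are 2 undirected paths between W and S; checking each against the conditioning set {D}:
Path 1: W → D ← S
  D is a collider and D is conditioned on, which opens it — no node blocks this path, so it is active.
Path 2: W → H ← D ← S
  H is a collider here and neither H nor any of its descendants is conditioned on, so the collider stays closed — the path is blocked at H.
At least one path is unblocked, so d-separation fails.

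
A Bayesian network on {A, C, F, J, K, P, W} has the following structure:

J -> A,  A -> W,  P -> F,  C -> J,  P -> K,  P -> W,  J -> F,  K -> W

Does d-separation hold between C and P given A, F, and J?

Yes

There are 3 undirected paths between C and P; checking each against the conditioning set {A, F, J}:
Path 1: C → J → A → W ← P
  J is a chain here and J is conditioned on, so the path is blocked at J.
Path 2: C → J → A → W ← K ← P
  J is a chain here and J is conditioned on, so the path is blocked at J.
Path 3: C → J → F ← P
  J is a chain here and J is conditioned on, so the path is blocked at J.
Since every path is blocked, d-separation holds.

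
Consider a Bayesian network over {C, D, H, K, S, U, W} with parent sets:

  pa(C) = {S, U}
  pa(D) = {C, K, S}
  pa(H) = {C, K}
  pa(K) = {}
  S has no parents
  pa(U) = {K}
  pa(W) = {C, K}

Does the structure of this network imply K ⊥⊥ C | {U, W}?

No

Enumerating the 5 paths from K to C and testing each for blocking by {U, W}:
Path 1: K → D ← C
  D is a collider here and neither D nor any of its descendants is conditioned on, so the collider stays closed — the path is blocked at D.
Path 2: K → D ← S → C
  D is a collider here and neither D nor any of its descendants is conditioned on, so the collider stays closed — the path is blocked at D.
Path 3: K → W ← C
  W is a collider and W is conditioned on, which opens it — no node blocks this path, so it is active.
Path 4: K → H ← C
  H is a collider here and neither H nor any of its descendants is conditioned on, so the collider stays closed — the path is blocked at H.
Path 5: K → U → C
  U is a chain here and U is conditioned on, so the path is blocked at U.
Since the path K → W ← C is active, K and C are not d-separated given {U, W}.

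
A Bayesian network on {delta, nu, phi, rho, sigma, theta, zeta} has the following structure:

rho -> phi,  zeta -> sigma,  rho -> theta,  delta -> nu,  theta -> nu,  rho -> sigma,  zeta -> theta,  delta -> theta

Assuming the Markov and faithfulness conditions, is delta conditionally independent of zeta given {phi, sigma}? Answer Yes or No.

Yes — delta and zeta are d-separated given {phi, sigma}.

There are 4 undirected paths between delta and zeta; checking each against the conditioning set {phi, sigma}:
  1. delta → theta ← zeta — theta:collider[blocks] ⇒ blocked
  2. delta → theta ← rho → sigma ← zeta — theta:collider[blocks]; rho:fork[open]; sigma:collider[open] ⇒ blocked
  3. delta → nu ← theta ← zeta — nu:collider[blocks]; theta:chain[open] ⇒ blocked
  4. delta → nu ← theta ← rho → sigma ← zeta — nu:collider[blocks]; theta:chain[open]; rho:fork[open]; sigma:collider[open] ⇒ blocked
Since every path is blocked, d-separation holds.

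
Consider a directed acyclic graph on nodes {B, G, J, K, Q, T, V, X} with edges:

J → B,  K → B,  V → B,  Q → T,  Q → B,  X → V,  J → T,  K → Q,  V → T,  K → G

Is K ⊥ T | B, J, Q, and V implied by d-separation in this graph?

There are 6 undirected paths between K and T; checking each against the conditioning set {B, J, Q, V}:
Path 1: K → B ← Q → T
  Q is a fork here and Q is conditioned on, so the path is blocked at Q.
Path 2: K → B ← J → T
  J is a fork here and J is conditioned on, so the path is blocked at J.
Path 3: K → B ← V → T
  V is a fork here and V is conditioned on, so the path is blocked at V.
Path 4: K → Q → B ← J → T
  Q is a chain here and Q is conditioned on, so the path is blocked at Q.
Path 5: K → Q → B ← V → T
  Q is a chain here and Q is conditioned on, so the path is blocked at Q.
Path 6: K → Q → T
  Q is a chain here and Q is conditioned on, so the path is blocked at Q.
All paths are blocked; K ⊥ T | {B, J, Q, V} holds.

Yes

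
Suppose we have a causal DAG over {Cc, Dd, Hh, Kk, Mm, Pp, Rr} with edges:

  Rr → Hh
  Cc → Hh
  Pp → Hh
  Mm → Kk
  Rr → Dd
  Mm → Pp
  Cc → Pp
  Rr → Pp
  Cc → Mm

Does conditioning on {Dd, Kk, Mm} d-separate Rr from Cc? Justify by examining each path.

There are 6 undirected paths between Rr and Cc; checking each against the conditioning set {Dd, Kk, Mm}:
Path 1: Rr → Hh ← Pp ← Cc
  Hh is a collider here and neither Hh nor any of its descendants is conditioned on, so the collider stays closed — the path is blocked at Hh.
Path 2: Rr → Hh ← Pp ← Mm ← Cc
  Hh is a collider here and neither Hh nor any of its descendants is conditioned on, so the collider stays closed — the path is blocked at Hh.
Path 3: Rr → Hh ← Cc
  Hh is a collider here and neither Hh nor any of its descendants is conditioned on, so the collider stays closed — the path is blocked at Hh.
Path 4: Rr → Pp → Hh ← Cc
  Hh is a collider here and neither Hh nor any of its descendants is conditioned on, so the collider stays closed — the path is blocked at Hh.
Path 5: Rr → Pp ← Cc
  Pp is a collider here and neither Pp nor any of its descendants is conditioned on, so the collider stays closed — the path is blocked at Pp.
Path 6: Rr → Pp ← Mm ← Cc
  Pp is a collider here and neither Pp nor any of its descendants is conditioned on, so the collider stays closed — the path is blocked at Pp.
All paths are blocked; Rr ⊥ Cc | {Dd, Kk, Mm} holds.

Yes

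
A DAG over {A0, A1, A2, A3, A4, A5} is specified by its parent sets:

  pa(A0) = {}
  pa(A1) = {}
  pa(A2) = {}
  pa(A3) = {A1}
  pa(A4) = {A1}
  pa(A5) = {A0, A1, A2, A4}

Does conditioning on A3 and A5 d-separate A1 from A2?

No

Enumerating the 2 paths from A1 to A2 and testing each for blocking by {A3, A5}:
  1. A1 → A5 ← A2 — A5:collider[open] ⇒ active
  2. A1 → A4 → A5 ← A2 — A4:chain[open]; A5:collider[open] ⇒ active
Because an active path exists, A1 and A2 are not d-separated.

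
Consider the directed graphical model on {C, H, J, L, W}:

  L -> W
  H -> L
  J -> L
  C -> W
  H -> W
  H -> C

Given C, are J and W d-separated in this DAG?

We examine all 3 paths between J and W:
Path 1: J → L → W
  L is a chain and L is not conditioned on — no node blocks this path, so it is active.
Path 2: J → L ← H → W
  L is a collider here and neither L nor any of its descendants is conditioned on, so the collider stays closed — the path is blocked at L.
Path 3: J → L ← H → C → W
  L is a collider here and neither L nor any of its descendants is conditioned on, so the collider stays closed — the path is blocked at L.
Since the path J → L → W is active, J and W are not d-separated given {C}.

No — J and W are not d-separated given {C}.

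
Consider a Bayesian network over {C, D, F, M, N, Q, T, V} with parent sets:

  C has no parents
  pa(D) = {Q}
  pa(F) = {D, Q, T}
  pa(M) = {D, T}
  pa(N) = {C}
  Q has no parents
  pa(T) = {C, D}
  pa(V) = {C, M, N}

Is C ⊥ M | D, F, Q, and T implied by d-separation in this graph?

Yes

We examine all 6 paths between C and M:
  1. C → T → M — T:chain[blocks] ⇒ blocked
  2. C → T ← D → M — T:collider[open]; D:fork[blocks] ⇒ blocked
  3. C → T → F ← D → M — T:chain[blocks]; F:collider[open]; D:fork[blocks] ⇒ blocked
  4. C → T → F ← Q → D → M — T:chain[blocks]; F:collider[open]; Q:fork[blocks]; D:chain[blocks] ⇒ blocked
  5. C → N → V ← M — N:chain[open]; V:collider[blocks] ⇒ blocked
  6. C → V ← M — V:collider[blocks] ⇒ blocked
All paths are blocked; C ⊥ M | {D, F, Q, T} holds.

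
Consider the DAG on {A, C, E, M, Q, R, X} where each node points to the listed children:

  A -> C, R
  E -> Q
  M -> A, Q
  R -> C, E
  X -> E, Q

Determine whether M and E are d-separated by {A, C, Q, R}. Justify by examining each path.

We examine all 4 paths between M and E:
Path 1: M → A → R → E
  A is a chain here and A is conditioned on, so the path is blocked at A.
Path 2: M → A → C ← R → E
  A is a chain here and A is conditioned on, so the path is blocked at A.
Path 3: M → Q ← X → E
  Q is a collider and Q is conditioned on, which opens it; X is a fork and X is not conditioned on — no node blocks this path, so it is active.
Path 4: M → Q ← E
  Q is a collider and Q is conditioned on, which opens it — no node blocks this path, so it is active.
Because an active path exists, M and E are not d-separated.

No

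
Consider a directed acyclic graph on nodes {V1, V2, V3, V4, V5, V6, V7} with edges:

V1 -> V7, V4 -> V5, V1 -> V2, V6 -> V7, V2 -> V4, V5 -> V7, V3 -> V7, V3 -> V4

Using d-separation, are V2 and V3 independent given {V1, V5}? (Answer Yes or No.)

No — V2 and V3 are not d-separated given {V1, V5}.

There are 4 undirected paths between V2 and V3; checking each against the conditioning set {V1, V5}:
Path 1: V2 → V4 → V5 → V7 ← V3
  V5 is a chain here and V5 is conditioned on, so the path is blocked at V5.
Path 2: V2 → V4 ← V3
  V4 is a collider and its descendant V5 is conditioned on, which opens it — no node blocks this path, so it is active.
Path 3: V2 ← V1 → V7 ← V5 ← V4 ← V3
  V1 is a fork here and V1 is conditioned on, so the path is blocked at V1.
Path 4: V2 ← V1 → V7 ← V3
  V1 is a fork here and V1 is conditioned on, so the path is blocked at V1.
At least one path is unblocked, so d-separation fails.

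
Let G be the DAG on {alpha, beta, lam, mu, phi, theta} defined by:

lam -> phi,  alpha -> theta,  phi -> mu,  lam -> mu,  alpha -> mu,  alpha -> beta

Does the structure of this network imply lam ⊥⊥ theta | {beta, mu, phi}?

No

2 paths connect lam and theta; each must be blocked for d-separation to hold:
  1. lam → mu ← alpha → theta — mu:collider[open]; alpha:fork[open] ⇒ active
  2. lam → phi → mu ← alpha → theta — phi:chain[blocks]; mu:collider[open]; alpha:fork[open] ⇒ blocked
Since the path lam → mu ← alpha → theta is active, lam and theta are not d-separated given {beta, mu, phi}.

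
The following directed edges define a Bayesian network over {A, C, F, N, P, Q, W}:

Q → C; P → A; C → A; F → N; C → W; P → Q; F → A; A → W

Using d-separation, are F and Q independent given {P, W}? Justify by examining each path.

3 paths connect F and Q; each must be blocked for d-separation to hold:
  1. F → A ← P → Q — A:collider[open]; P:fork[blocks] ⇒ blocked
  2. F → A ← C ← Q — A:collider[open]; C:chain[open] ⇒ active
  3. F → A → W ← C ← Q — A:chain[open]; W:collider[open]; C:chain[open] ⇒ active
At least one path is unblocked, so d-separation fails.

No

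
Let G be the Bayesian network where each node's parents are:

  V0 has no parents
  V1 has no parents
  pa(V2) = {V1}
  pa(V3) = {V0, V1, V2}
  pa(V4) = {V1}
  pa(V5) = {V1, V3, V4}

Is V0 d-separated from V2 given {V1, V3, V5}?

No

4 paths connect V0 and V2; each must be blocked for d-separation to hold:
  1. V0 → V3 ← V2 — V3:collider[open] ⇒ active
  2. V0 → V3 → V5 ← V4 ← V1 → V2 — V3:chain[blocks]; V5:collider[open]; V4:chain[open]; V1:fork[blocks] ⇒ blocked
  3. V0 → V3 → V5 ← V1 → V2 — V3:chain[blocks]; V5:collider[open]; V1:fork[blocks] ⇒ blocked
  4. V0 → V3 ← V1 → V2 — V3:collider[open]; V1:fork[blocks] ⇒ blocked
Since the path V0 → V3 ← V2 is active, V0 and V2 are not d-separated given {V1, V3, V5}.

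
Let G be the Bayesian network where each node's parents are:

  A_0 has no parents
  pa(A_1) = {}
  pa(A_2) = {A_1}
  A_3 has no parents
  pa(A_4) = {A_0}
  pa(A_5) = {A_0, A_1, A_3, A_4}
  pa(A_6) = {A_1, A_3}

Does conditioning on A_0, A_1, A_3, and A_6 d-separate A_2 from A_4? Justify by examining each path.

We examine all 4 paths between A_2 and A_4:
Path 1: A_2 ← A_1 → A_6 ← A_3 → A_5 ← A_4
  A_1 is a fork here and A_1 is conditioned on, so the path is blocked at A_1.
Path 2: A_2 ← A_1 → A_6 ← A_3 → A_5 ← A_0 → A_4
  A_1 is a fork here and A_1 is conditioned on, so the path is blocked at A_1.
Path 3: A_2 ← A_1 → A_5 ← A_4
  A_1 is a fork here and A_1 is conditioned on, so the path is blocked at A_1.
Path 4: A_2 ← A_1 → A_5 ← A_0 → A_4
  A_1 is a fork here and A_1 is conditioned on, so the path is blocked at A_1.
Every path is blocked, so A_2 and A_4 are d-separated given {A_0, A_1, A_3, A_6}.

Yes — A_2 and A_4 are d-separated given {A_0, A_1, A_3, A_6}.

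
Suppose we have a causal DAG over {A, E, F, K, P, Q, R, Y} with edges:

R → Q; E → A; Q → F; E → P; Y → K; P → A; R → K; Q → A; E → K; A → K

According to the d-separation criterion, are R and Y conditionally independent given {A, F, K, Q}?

4 paths connect R and Y; each must be blocked for d-separation to hold:
Path 1: R → K ← Y
  K is a collider and K is conditioned on, which opens it — no node blocks this path, so it is active.
Path 2: R → Q → A → K ← Y
  Q is a chain here and Q is conditioned on, so the path is blocked at Q.
Path 3: R → Q → A ← E → K ← Y
  Q is a chain here and Q is conditioned on, so the path is blocked at Q.
Path 4: R → Q → A ← P ← E → K ← Y
  Q is a chain here and Q is conditioned on, so the path is blocked at Q.
At least one path is unblocked, so d-separation fails.

No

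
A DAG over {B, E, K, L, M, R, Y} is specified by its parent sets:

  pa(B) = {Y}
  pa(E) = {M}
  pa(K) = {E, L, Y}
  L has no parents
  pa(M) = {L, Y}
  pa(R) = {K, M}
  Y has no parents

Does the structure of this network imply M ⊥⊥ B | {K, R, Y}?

Yes

We examine all 4 paths between M and B:
  1. M ← Y → B — Y:fork[blocks] ⇒ blocked
  2. M ← L → K ← Y → B — L:fork[open]; K:collider[open]; Y:fork[blocks] ⇒ blocked
  3. M → E → K ← Y → B — E:chain[open]; K:collider[open]; Y:fork[blocks] ⇒ blocked
  4. M → R ← K ← Y → B — R:collider[open]; K:chain[blocks]; Y:fork[blocks] ⇒ blocked
Every path is blocked, so M and B are d-separated given {K, R, Y}.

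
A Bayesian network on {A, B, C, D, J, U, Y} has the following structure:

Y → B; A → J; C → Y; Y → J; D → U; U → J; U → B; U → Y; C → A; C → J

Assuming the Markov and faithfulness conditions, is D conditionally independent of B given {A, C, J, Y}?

5 paths connect D and B; each must be blocked for d-separation to hold:
  1. D → U → B — U:chain[open] ⇒ active
  2. D → U → J ← C → Y → B — U:chain[open]; J:collider[open]; C:fork[blocks]; Y:chain[blocks] ⇒ blocked
  3. D → U → J ← Y → B — U:chain[open]; J:collider[open]; Y:fork[blocks] ⇒ blocked
  4. D → U → J ← A ← C → Y → B — U:chain[open]; J:collider[open]; A:chain[blocks]; C:fork[blocks]; Y:chain[blocks] ⇒ blocked
  5. D → U → Y → B — U:chain[open]; Y:chain[blocks] ⇒ blocked
At least one path is unblocked, so d-separation fails.

No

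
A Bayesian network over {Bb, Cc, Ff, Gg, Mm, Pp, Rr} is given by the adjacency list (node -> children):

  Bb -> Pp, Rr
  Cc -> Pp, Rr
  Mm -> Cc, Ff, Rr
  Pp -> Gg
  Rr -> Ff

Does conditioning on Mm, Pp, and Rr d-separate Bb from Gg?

Yes

4 paths connect Bb and Gg; each must be blocked for d-separation to hold:
Path 1: Bb → Pp → Gg
  Pp is a chain here and Pp is conditioned on, so the path is blocked at Pp.
Path 2: Bb → Rr ← Cc → Pp → Gg
  Pp is a chain here and Pp is conditioned on, so the path is blocked at Pp.
Path 3: Bb → Rr ← Mm → Cc → Pp → Gg
  Mm is a fork here and Mm is conditioned on, so the path is blocked at Mm.
Path 4: Bb → Rr → Ff ← Mm → Cc → Pp → Gg
  Rr is a chain here and Rr is conditioned on, so the path is blocked at Rr.
All paths are blocked; Bb ⊥ Gg | {Mm, Pp, Rr} holds.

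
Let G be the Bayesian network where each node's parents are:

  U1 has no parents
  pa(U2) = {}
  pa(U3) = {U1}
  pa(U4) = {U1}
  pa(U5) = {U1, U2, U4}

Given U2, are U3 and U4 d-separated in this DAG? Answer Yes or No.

We examine all 2 paths between U3 and U4:
Path 1: U3 ← U1 → U4
  U1 is a fork and U1 is not conditioned on — no node blocks this path, so it is active.
Path 2: U3 ← U1 → U5 ← U4
  U5 is a collider here and neither U5 nor any of its descendants is conditioned on, so the collider stays closed — the path is blocked at U5.
Because an active path exists, U3 and U4 are not d-separated.

No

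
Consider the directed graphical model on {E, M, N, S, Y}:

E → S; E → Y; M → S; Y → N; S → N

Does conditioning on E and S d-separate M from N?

Yes

We examine all 2 paths between M and N:
Path 1: M → S ← E → Y → N
  E is a fork here and E is conditioned on, so the path is blocked at E.
Path 2: M → S → N
  S is a chain here and S is conditioned on, so the path is blocked at S.
All paths are blocked; M ⊥ N | {E, S} holds.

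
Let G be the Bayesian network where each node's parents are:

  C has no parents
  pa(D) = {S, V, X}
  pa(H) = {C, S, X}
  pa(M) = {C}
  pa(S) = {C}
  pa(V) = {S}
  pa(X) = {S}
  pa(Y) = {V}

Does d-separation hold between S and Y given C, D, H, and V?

Yes

There are 5 undirected paths between S and Y; checking each against the conditioning set {C, D, H, V}:
  1. S → H ← X → D ← V → Y — H:collider[open]; X:fork[open]; D:collider[open]; V:fork[blocks] ⇒ blocked
  2. S → X → D ← V → Y — X:chain[open]; D:collider[open]; V:fork[blocks] ⇒ blocked
  3. S ← C → H ← X → D ← V → Y — C:fork[blocks]; H:collider[open]; X:fork[open]; D:collider[open]; V:fork[blocks] ⇒ blocked
  4. S → V → Y — V:chain[blocks] ⇒ blocked
  5. S → D ← V → Y — D:collider[open]; V:fork[blocks] ⇒ blocked
Every path is blocked, so S and Y are d-separated given {C, D, H, V}.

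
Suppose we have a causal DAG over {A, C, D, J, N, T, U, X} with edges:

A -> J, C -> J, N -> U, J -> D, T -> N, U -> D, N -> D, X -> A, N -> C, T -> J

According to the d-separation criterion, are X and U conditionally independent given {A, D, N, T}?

6 paths connect X and U; each must be blocked for d-separation to hold:
Path 1: X → A → J → D ← N → U
  A is a chain here and A is conditioned on, so the path is blocked at A.
Path 2: X → A → J → D ← U
  A is a chain here and A is conditioned on, so the path is blocked at A.
Path 3: X → A → J ← T → N → D ← U
  A is a chain here and A is conditioned on, so the path is blocked at A.
Path 4: X → A → J ← T → N → U
  A is a chain here and A is conditioned on, so the path is blocked at A.
Path 5: X → A → J ← C ← N → D ← U
  A is a chain here and A is conditioned on, so the path is blocked at A.
Path 6: X → A → J ← C ← N → U
  A is a chain here and A is conditioned on, so the path is blocked at A.
Every path is blocked, so X and U are d-separated given {A, D, N, T}.

Yes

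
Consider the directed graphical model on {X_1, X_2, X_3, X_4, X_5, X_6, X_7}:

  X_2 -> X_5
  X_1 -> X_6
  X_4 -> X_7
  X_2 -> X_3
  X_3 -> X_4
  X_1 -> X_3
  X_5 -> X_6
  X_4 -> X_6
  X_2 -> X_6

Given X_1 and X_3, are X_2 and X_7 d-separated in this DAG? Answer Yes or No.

There are 6 undirected paths between X_2 and X_7; checking each against the conditioning set {X_1, X_3}:
Path 1: X_2 → X_3 → X_4 → X_7
  X_3 is a chain here and X_3 is conditioned on, so the path is blocked at X_3.
Path 2: X_2 → X_3 ← X_1 → X_6 ← X_4 → X_7
  X_1 is a fork here and X_1 is conditioned on, so the path is blocked at X_1.
Path 3: X_2 → X_5 → X_6 ← X_4 → X_7
  X_6 is a collider here and neither X_6 nor any of its descendants is conditioned on, so the collider stays closed — the path is blocked at X_6.
Path 4: X_2 → X_5 → X_6 ← X_1 → X_3 → X_4 → X_7
  X_6 is a collider here and neither X_6 nor any of its descendants is conditioned on, so the collider stays closed — the path is blocked at X_6.
Path 5: X_2 → X_6 ← X_4 → X_7
  X_6 is a collider here and neither X_6 nor any of its descendants is conditioned on, so the collider stays closed — the path is blocked at X_6.
Path 6: X_2 → X_6 ← X_1 → X_3 → X_4 → X_7
  X_6 is a collider here and neither X_6 nor any of its descendants is conditioned on, so the collider stays closed — the path is blocked at X_6.
Since every path is blocked, d-separation holds.

Yes — X_2 and X_7 are d-separated given {X_1, X_3}.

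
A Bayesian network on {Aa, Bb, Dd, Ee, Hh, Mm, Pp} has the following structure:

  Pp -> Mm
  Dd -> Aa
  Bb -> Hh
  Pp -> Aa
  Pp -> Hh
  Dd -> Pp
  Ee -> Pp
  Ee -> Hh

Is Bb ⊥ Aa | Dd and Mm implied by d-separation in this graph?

Yes — Bb and Aa are d-separated given {Dd, Mm}.

We examine all 4 paths between Bb and Aa:
  1. Bb → Hh ← Pp → Aa — Hh:collider[blocks]; Pp:fork[open] ⇒ blocked
  2. Bb → Hh ← Pp ← Dd → Aa — Hh:collider[blocks]; Pp:chain[open]; Dd:fork[blocks] ⇒ blocked
  3. Bb → Hh ← Ee → Pp → Aa — Hh:collider[blocks]; Ee:fork[open]; Pp:chain[open] ⇒ blocked
  4. Bb → Hh ← Ee → Pp ← Dd → Aa — Hh:collider[blocks]; Ee:fork[open]; Pp:collider[open]; Dd:fork[blocks] ⇒ blocked
Since every path is blocked, d-separation holds.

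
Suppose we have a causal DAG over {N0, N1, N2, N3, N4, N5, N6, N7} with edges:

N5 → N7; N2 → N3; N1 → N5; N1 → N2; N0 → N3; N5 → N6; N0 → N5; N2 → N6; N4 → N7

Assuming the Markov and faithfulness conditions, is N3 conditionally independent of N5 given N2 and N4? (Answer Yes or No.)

No — N3 and N5 are not d-separated given {N2, N4}.

Enumerating the 3 paths from N3 to N5 and testing each for blocking by {N2, N4}:
Path 1: N3 ← N2 → N6 ← N5
  N2 is a fork here and N2 is conditioned on, so the path is blocked at N2.
Path 2: N3 ← N2 ← N1 → N5
  N2 is a chain here and N2 is conditioned on, so the path is blocked at N2.
Path 3: N3 ← N0 → N5
  N0 is a fork and N0 is not conditioned on — no node blocks this path, so it is active.
At least one path is unblocked, so d-separation fails.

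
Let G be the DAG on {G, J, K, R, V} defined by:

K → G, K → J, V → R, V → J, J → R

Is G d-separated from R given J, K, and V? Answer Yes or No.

Yes

There are 2 undirected paths between G and R; checking each against the conditioning set {J, K, V}:
  1. G ← K → J → R — K:fork[blocks]; J:chain[blocks] ⇒ blocked
  2. G ← K → J ← V → R — K:fork[blocks]; J:collider[open]; V:fork[blocks] ⇒ blocked
All paths are blocked; G ⊥ R | {J, K, V} holds.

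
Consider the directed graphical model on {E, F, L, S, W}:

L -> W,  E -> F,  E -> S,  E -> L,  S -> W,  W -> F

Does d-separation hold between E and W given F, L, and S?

No

3 paths connect E and W; each must be blocked for d-separation to hold:
  1. E → F ← W — F:collider[open] ⇒ active
  2. E → S → W — S:chain[blocks] ⇒ blocked
  3. E → L → W — L:chain[blocks] ⇒ blocked
Since the path E → F ← W is active, E and W are not d-separated given {F, L, S}.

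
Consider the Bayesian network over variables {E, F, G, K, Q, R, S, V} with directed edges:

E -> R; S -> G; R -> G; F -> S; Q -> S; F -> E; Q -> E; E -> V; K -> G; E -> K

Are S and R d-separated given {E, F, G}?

There are 6 undirected paths between S and R; checking each against the conditioning set {E, F, G}:
Path 1: S → G ← R
  G is a collider and G is conditioned on, which opens it — no node blocks this path, so it is active.
Path 2: S → G ← K ← E → R
  E is a fork here and E is conditioned on, so the path is blocked at E.
Path 3: S ← Q → E → R
  E is a chain here and E is conditioned on, so the path is blocked at E.
Path 4: S ← Q → E → K → G ← R
  E is a chain here and E is conditioned on, so the path is blocked at E.
Path 5: S ← F → E → R
  F is a fork here and F is conditioned on, so the path is blocked at F.
Path 6: S ← F → E → K → G ← R
  F is a fork here and F is conditioned on, so the path is blocked at F.
At least one path is unblocked, so d-separation fails.

No — S and R are not d-separated given {E, F, G}.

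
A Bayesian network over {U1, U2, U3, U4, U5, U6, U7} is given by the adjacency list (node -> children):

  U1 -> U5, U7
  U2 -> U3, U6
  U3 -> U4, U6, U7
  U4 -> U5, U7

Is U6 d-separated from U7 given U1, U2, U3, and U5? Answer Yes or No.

We examine all 6 paths between U6 and U7:
Path 1: U6 ← U2 → U3 → U7
  U2 is a fork here and U2 is conditioned on, so the path is blocked at U2.
Path 2: U6 ← U2 → U3 → U4 → U7
  U2 is a fork here and U2 is conditioned on, so the path is blocked at U2.
Path 3: U6 ← U2 → U3 → U4 → U5 ← U1 → U7
  U2 is a fork here and U2 is conditioned on, so the path is blocked at U2.
Path 4: U6 ← U3 → U7
  U3 is a fork here and U3 is conditioned on, so the path is blocked at U3.
Path 5: U6 ← U3 → U4 → U7
  U3 is a fork here and U3 is conditioned on, so the path is blocked at U3.
Path 6: U6 ← U3 → U4 → U5 ← U1 → U7
  U3 is a fork here and U3 is conditioned on, so the path is blocked at U3.
Every path is blocked, so U6 and U7 are d-separated given {U1, U2, U3, U5}.

Yes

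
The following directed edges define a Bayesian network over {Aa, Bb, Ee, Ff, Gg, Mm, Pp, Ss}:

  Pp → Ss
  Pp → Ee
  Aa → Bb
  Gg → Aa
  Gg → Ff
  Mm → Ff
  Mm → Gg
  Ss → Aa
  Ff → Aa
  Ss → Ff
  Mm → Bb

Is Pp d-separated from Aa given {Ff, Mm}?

6 paths connect Pp and Aa; each must be blocked for d-separation to hold:
  1. Pp → Ss → Ff ← Mm → Bb ← Aa — Ss:chain[open]; Ff:collider[open]; Mm:fork[blocks]; Bb:collider[blocks] ⇒ blocked
  2. Pp → Ss → Ff ← Mm → Gg → Aa — Ss:chain[open]; Ff:collider[open]; Mm:fork[blocks]; Gg:chain[open] ⇒ blocked
  3. Pp → Ss → Ff ← Gg ← Mm → Bb ← Aa — Ss:chain[open]; Ff:collider[open]; Gg:chain[open]; Mm:fork[blocks]; Bb:collider[blocks] ⇒ blocked
  4. Pp → Ss → Ff ← Gg → Aa — Ss:chain[open]; Ff:collider[open]; Gg:fork[open] ⇒ active
  5. Pp → Ss → Ff → Aa — Ss:chain[open]; Ff:chain[blocks] ⇒ blocked
  6. Pp → Ss → Aa — Ss:chain[open] ⇒ active
Since the path Pp → Ss → Ff ← Gg → Aa is active, Pp and Aa are not d-separated given {Ff, Mm}.

No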